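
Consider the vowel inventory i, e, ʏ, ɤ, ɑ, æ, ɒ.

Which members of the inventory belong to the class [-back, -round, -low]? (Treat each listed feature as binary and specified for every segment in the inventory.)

i, e

Eliminate segments failing any feature: /ʏ/ is [+round]; /ɤ, ɑ, ɒ/ are [+back]; /æ/ is [+low]. The remaining /i, e/ satisfy [-back], [-round], [-low].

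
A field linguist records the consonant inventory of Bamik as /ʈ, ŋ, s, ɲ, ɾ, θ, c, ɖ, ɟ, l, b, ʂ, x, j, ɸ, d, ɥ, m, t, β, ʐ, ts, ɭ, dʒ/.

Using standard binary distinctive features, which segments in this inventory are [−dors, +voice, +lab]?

b, m, β

Eliminate segments failing any feature: /ʈ, s, θ, ʂ, ɸ, t, ts/ are [−voice]; /ŋ, ɲ, c, ɟ, x, j, ɥ/ are [+dorsal]; /ɾ, ɖ, l, d, ʐ, ɭ, dʒ/ are [−labial]. The remaining /b, m, β/ satisfy [−dorsal], [+voice], [+labial].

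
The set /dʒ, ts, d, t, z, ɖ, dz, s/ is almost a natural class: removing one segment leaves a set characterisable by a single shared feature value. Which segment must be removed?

The remaining segments after removing /dʒ/ share [−distributed]; /dʒ/ (voiced postalveolar affricate) is [+distributed]. For every other candidate removal, the leftover set fails to share any single feature value that the removed segment lacks.

dʒ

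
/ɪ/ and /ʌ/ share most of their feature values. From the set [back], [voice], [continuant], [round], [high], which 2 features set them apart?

[high], [back]

/ɪ/ (high front unrounded lax vowel) and /ʌ/ (mid back unrounded lax vowel) agree on [+voice], [+continuant], [-round]. They differ on [high] (/ɪ/ [+], /ʌ/ [-]), [back] (/ɪ/ [-], /ʌ/ [+]).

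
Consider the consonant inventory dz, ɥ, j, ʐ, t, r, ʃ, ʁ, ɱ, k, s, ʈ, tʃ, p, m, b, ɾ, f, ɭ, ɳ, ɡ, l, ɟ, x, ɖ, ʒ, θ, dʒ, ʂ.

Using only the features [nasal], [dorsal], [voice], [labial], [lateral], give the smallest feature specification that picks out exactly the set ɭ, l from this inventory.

[+lateral]

/ɭ, l/ are exactly the [+lateral] segments in the inventory, so a single feature suffices.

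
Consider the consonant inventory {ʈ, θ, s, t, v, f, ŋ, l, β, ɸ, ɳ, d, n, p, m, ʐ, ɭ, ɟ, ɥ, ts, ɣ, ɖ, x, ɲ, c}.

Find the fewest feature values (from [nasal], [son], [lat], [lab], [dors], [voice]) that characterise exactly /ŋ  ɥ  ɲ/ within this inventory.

Every target segment is [+sonorant], [+dorsal]; each remaining inventory member fails at least one of these. Each conjunct is needed — [+dorsal] alone would also admit /ɟ, ɣ, x, c/; [+sonorant] alone would also admit /l, ɳ, n, m, …/ — and no other single listed feature has exactly this extension, so two is the minimum.

[+son, +dors]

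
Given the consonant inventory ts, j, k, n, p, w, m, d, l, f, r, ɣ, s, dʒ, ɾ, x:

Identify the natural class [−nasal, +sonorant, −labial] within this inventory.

Among the inventory, the [−nasal] segments are /ts, j, k, p, w, d, l, f, r, ɣ, s, dʒ, ɾ, x/.
Of those, [+sonorant] gives /j, w, l, r, ɾ/.
Among these, [−labial] leaves /j, l, r, ɾ/.

j, l, r, ɾ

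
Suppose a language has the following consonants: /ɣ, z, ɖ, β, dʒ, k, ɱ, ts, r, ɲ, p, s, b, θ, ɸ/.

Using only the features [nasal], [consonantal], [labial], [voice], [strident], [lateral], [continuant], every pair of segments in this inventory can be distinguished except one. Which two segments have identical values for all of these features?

ɣ, r

/ɣ/ (voiced velar fricative) and /r/ (alveolar trill) are both [−nasal], [+consonantal], [−labial], [+voice], [−strident], [−lateral], [+continuant], so none of the listed features separates them. (They do differ in [sonorant], [coronal] and [dorsal], which are not among the given features.) Every other pair in the inventory differs on at least one listed feature.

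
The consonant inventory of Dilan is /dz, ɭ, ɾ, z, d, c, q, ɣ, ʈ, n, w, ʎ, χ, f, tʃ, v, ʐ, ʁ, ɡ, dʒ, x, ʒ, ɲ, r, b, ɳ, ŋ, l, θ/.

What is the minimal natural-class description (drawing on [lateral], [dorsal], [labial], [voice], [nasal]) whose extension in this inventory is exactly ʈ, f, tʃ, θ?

[-voice, -dorsal]

Every target segment is [-voice], [-dorsal]; each remaining inventory member fails at least one of these. Each conjunct is needed — [-dorsal] alone would also admit /dz, ɭ, ɾ, z, …/; [-voice] alone would also admit /c, q, χ, x/ — and no other single listed feature has exactly this extension, so two is the minimum.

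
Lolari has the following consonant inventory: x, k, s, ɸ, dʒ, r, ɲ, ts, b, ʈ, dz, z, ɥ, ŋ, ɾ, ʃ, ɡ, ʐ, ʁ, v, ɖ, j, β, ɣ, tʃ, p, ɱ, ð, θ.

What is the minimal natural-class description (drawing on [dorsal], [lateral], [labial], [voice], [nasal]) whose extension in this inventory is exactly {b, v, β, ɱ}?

The class [+voice], [+labial], [−dorsal] has exactly /b, v, β, ɱ/ as its extension in this inventory. No smaller conjunction from the listed features achieves this: [+labial, −dorsal] alone would also admit /ɸ, p/; [+voice, −dorsal] alone would also admit /dʒ, r, dz, z, …/; [+voice, +labial] alone would also admit /ɥ/; and checking the remaining two-feature bundles turns up none with this extension.

[+voice, +labial, −dorsal]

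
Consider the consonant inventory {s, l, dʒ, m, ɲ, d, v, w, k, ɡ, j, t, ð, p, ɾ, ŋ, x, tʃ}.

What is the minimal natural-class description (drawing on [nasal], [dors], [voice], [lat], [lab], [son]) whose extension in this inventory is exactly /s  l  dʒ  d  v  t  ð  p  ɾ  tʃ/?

[−nasal, −dors]

/s, l, dʒ, d, v, t, ð, p, ɾ, tʃ/ are all [−nasal], [−dorsal], and no other segment in the inventory matches both values. Dropping any one of them over-generates: [−dorsal] alone would also admit /m/; [−nasal] alone would also admit /w, k, ɡ, j, …/. No other single listed feature picks out exactly this set either, so fewer than two features will not do.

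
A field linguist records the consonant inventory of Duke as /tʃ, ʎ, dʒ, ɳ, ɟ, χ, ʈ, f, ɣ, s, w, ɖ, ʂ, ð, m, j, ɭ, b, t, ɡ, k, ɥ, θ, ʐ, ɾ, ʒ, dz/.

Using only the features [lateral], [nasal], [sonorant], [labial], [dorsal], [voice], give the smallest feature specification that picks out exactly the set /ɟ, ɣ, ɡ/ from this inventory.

[-sonorant, +voice, +dorsal]

The class [-sonorant], [+voice], [+dorsal] has exactly /ɟ, ɣ, ɡ/ as its extension in this inventory. No smaller conjunction from the listed features achieves this: [+voice, +dorsal] alone would also admit /ʎ, w, j, ɥ/; [-sonorant, +dorsal] alone would also admit /χ, k/; [-sonorant, +voice] alone would also admit /dʒ, ɖ, ð, b, …/; and checking the remaining two-feature bundles turns up none with this extension.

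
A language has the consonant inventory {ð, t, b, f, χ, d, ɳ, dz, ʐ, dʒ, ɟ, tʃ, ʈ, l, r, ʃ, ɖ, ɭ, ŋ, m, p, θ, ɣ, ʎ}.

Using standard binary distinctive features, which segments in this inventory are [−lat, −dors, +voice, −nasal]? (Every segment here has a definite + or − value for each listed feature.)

ð, b, d, dz, ʐ, dʒ, r, ɖ

Eliminate segments failing any feature: /t, f, tʃ, ʈ, ʃ, p, θ/ are [−voice]; /χ, ɟ, ŋ, ɣ/ are [+dorsal]; /ɳ, m/ are [+nasal]; /l, ɭ, ʎ/ are [+lateral]. The remaining /ð, b, d, dz, ʐ, dʒ, r, ɖ/ satisfy [−lateral], [−dorsal], [+voice], [−nasal].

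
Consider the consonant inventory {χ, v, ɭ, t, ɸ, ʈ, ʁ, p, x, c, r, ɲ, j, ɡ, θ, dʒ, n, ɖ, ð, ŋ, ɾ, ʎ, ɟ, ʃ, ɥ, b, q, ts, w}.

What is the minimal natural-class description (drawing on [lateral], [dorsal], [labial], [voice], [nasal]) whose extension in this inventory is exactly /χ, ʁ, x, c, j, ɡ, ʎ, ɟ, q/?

/χ, ʁ, x, c, j, ɡ, ʎ, ɟ, q/ are all [−nasal], [−labial], [+dorsal], and no other segment in the inventory matches all three values. Dropping any one of them over-generates: [−labial, +dorsal] alone would also admit /ɲ, ŋ/; [−nasal, +dorsal] alone would also admit /ɥ, w/; [−nasal, −labial] alone would also admit /ɭ, t, ʈ, r, …/. No other combination of two listed features picks out exactly this set either, so fewer than three features will not do.

[−nasal, −labial, +dorsal]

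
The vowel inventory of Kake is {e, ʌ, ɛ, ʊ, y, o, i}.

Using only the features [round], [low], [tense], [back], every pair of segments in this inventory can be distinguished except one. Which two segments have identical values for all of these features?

e, i

Both /e/ and /i/ are [−round], [−low], [+tense], [−back]. Since the list omits [high] — which does distinguish the mid front unrounded tense vowel from the high front unrounded tense vowel — this pair collapses; all other pairs remain distinct.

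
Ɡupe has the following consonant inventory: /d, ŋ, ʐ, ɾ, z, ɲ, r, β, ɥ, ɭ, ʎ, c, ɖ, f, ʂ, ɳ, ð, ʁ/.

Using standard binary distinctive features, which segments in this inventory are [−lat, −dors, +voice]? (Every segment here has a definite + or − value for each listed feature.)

Among the inventory, the [−lateral] segments are /d, ŋ, ʐ, ɾ, z, ɲ, r, β, ɥ, c, ɖ, f, ʂ, ɳ, ð, ʁ/.
Among these, [−dorsal] gives /d, ʐ, ɾ, z, r, β, ɖ, f, ʂ, ɳ, ð/.
Then [+voice] leaves /d, ʐ, ɾ, z, r, β, ɖ, ɳ, ð/.

d, ʐ, ɾ, z, r, β, ɖ, ɳ, ð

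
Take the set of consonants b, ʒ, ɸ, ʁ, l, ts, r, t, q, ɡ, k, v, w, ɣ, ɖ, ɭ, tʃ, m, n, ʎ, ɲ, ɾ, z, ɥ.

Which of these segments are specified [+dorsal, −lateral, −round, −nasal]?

ʁ, q, ɡ, k, ɣ

Among the inventory, the [+dorsal] segments are /ʁ, q, ɡ, k, w, ɣ, ʎ, ɲ, ɥ/.
Then [−lateral] gives /ʁ, q, ɡ, k, w, ɣ, ɲ, ɥ/.
Within that set, [−round] gives /ʁ, q, ɡ, k, ɣ, ɲ/.
Within that set, [−nasal] leaves /ʁ, q, ɡ, k, ɣ/.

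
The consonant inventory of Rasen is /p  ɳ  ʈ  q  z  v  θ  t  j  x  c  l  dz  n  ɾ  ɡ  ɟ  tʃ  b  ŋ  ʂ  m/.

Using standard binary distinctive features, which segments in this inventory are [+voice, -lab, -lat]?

ɳ, z, j, dz, n, ɾ, ɡ, ɟ, ŋ

Eliminate segments failing any feature: /p, ʈ, q, θ, t, x, c, tʃ, ʂ/ are [-voice]; /v, b, m/ are [+labial]; /l/ is [+lateral]. The remaining /ɳ, z, j, dz, n, ɾ, ɡ, ɟ, ŋ/ satisfy [+voice], [-labial], [-lateral].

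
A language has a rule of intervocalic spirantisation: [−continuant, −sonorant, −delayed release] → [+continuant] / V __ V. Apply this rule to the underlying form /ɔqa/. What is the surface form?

The only segment in the rule's environment that also matches [−continuant, −sonorant, −delayed release] is /q/. Applying [+continuant] turns the voiceless uvular stop into /χ/ (voiceless uvular fricative), giving [ɔχa].

[ɔχa]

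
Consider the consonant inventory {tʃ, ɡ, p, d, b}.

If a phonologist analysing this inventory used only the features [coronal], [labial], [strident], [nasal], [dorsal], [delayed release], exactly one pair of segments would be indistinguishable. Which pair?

Both /b/ and /p/ are [−coronal], [+labial], [−strident], [−nasal], [−dorsal], [−delayed release]. Since the list omits [voice] — which does distinguish the voiced bilabial stop from the voiceless bilabial stop — this pair collapses; all other pairs remain distinct.

b, p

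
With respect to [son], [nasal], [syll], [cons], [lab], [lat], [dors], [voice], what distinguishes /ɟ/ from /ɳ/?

/ɟ/ (voiced palatal stop) and /ɳ/ (retroflex nasal) agree on [−syllabic], [+consonantal], [−labial], [−lateral], [+voice]. They differ on [sonorant] (/ɟ/ [−], /ɳ/ [+]), [nasal] (/ɟ/ [−], /ɳ/ [+]), [dorsal] (/ɟ/ [+], /ɳ/ [−]).

[sonorant], [nasal], [dorsal]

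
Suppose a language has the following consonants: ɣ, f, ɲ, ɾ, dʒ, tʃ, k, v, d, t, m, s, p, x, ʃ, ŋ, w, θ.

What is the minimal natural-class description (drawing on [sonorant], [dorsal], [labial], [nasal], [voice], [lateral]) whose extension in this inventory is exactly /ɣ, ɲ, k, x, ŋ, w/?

[+dorsal]

Every target segment is [+dorsal] and no other inventory member is, so one feature is enough.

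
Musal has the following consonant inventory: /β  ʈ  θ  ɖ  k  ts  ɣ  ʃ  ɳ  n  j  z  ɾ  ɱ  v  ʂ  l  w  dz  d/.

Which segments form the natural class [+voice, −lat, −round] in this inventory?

Among the inventory, the [+voice] segments are /β, ɖ, ɣ, ɳ, n, j, z, ɾ, ɱ, v, l, w, dz, d/.
Within that set, [−lateral] gives /β, ɖ, ɣ, ɳ, n, j, z, ɾ, ɱ, v, w, dz, d/.
Among these, [−round] leaves /β, ɖ, ɣ, ɳ, n, j, z, ɾ, ɱ, v, dz, d/.

β, ɖ, ɣ, ɳ, n, j, z, ɾ, ɱ, v, dz, d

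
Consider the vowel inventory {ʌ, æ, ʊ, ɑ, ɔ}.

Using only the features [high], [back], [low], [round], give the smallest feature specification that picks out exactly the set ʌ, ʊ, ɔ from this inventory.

The target set is precisely the extension of [−low] in this inventory.

[−low]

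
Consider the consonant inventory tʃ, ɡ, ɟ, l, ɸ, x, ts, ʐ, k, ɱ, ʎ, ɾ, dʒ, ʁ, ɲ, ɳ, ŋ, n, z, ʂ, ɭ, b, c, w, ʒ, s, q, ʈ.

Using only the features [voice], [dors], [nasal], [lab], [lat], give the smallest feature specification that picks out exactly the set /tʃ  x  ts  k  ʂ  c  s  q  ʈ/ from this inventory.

[−voice, −lab]

The class [−voice], [−labial] has exactly /tʃ, x, ts, k, ʂ, c, s, q, ʈ/ as its extension in this inventory. No smaller conjunction from the listed features achieves this: [−labial] alone would also admit /ɡ, ɟ, l, ʐ, …/; [−voice] alone would also admit /ɸ/; and checking the remaining single features turns up none with this extension.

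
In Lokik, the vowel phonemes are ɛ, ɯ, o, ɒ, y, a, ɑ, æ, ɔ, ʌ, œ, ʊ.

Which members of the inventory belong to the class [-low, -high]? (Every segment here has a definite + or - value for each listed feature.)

Checking each segment against [-low], [-high]: /ɛ/ (mid front unrounded lax vowel), /o/ (mid back rounded tense vowel), /ɔ/ (mid back rounded lax vowel), /ʌ/ (mid back unrounded lax vowel), /œ/ (mid front rounded lax vowel) satisfy every feature; every other segment in the inventory fails at least one.

ɛ, o, ɔ, ʌ, œ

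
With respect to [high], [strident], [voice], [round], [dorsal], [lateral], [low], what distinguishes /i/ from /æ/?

[high], [low]

/i/ (high front unrounded tense vowel) and /æ/ (low front unrounded vowel) agree on [-strident], [+voice], [-round], [+dorsal], [-lateral]. They differ on [high] (/i/ [+], /æ/ [-]), [low] (/i/ [-], /æ/ [+]).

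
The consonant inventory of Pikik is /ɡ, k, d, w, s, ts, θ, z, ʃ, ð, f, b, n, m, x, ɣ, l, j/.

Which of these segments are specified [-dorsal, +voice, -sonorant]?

First, the [-dorsal] segments are /d, s, ts, θ, z, ʃ, ð, f, b, n, m, l/.
Then [+voice] gives /d, z, ð, b, n, m, l/.
Within that set, [-sonorant] leaves /d, z, ð, b/.

d, z, ð, b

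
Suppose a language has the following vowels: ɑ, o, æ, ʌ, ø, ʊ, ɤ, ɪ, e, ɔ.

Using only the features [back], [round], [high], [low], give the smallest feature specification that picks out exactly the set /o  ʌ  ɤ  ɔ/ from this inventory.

/o, ʌ, ɤ, ɔ/ are all [−high], [−low], [+back], and no other segment in the inventory matches all three values. Dropping any one of them over-generates: [−low, +back] alone would also admit /ʊ/; [−high, +back] alone would also admit /ɑ/; [−high, −low] alone would also admit /ø, e/. No other combination of two listed features picks out exactly this set either, so fewer than three features will not do.

[−high, −low, +back]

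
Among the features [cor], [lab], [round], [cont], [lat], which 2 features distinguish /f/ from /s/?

The two segments share [-round], [+continuant], [-lateral]. The only features from the list on which they differ: /f/ is [+labial] while /s/ is [-labial]; /f/ is [-coronal] while /s/ is [+coronal].

[labial], [coronal]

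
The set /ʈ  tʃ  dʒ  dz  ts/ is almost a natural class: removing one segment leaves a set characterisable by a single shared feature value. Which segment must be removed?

ʈ

The remaining segments after removing /ʈ/ share [+delayed release]; /ʈ/ (voiceless retroflex stop) is [-delayed release]. For every other candidate removal, the leftover set fails to share any single feature value that the removed segment lacks.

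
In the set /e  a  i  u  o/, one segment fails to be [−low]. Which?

/a/ is the low unrounded vowel, which is [+low]; the rest — /o, u, i, e/ — are [−low].

a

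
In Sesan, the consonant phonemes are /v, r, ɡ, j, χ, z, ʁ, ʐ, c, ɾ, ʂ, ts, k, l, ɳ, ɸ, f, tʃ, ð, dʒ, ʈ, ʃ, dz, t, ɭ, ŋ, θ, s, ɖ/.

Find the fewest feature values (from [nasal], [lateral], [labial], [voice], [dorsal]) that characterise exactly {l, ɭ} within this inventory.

[+lateral]

The target set is precisely the extension of [+lateral] in this inventory.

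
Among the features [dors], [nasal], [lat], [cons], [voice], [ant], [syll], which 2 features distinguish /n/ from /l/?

[nasal], [lateral]

/n/ (alveolar nasal) and /l/ (alveolar lateral approximant) agree on [−dorsal], [+consonantal], [+voice], [+anterior], [−syllabic]. They differ on [nasal] (/n/ [+], /l/ [−]), [lateral] (/n/ [−], /l/ [+]).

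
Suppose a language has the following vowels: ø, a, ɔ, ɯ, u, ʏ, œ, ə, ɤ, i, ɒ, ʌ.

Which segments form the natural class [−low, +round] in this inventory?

Eliminate segments failing any feature: /a, ɒ/ are [+low]; /ɯ, ə, ɤ, i, ʌ/ are [−round]. The remaining /ø, ɔ, u, ʏ, œ/ satisfy [−low], [+round].

ø, ɔ, u, ʏ, œ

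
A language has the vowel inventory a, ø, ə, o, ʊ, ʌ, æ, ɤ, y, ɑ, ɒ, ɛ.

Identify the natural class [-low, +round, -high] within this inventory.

Checking each segment against [-low], [+round], [-high]: /ø/ (mid front rounded tense vowel), /o/ (mid back rounded tense vowel) satisfy every feature; every other segment in the inventory fails at least one.

ø, o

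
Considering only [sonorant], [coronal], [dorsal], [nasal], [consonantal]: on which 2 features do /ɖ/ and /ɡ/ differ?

[coronal], [dorsal]

The two segments share [-sonorant], [-nasal], [+consonantal]. The only features from the list on which they differ: /ɖ/ is [+coronal] while /ɡ/ is [-coronal]; /ɖ/ is [-dorsal] while /ɡ/ is [+dorsal].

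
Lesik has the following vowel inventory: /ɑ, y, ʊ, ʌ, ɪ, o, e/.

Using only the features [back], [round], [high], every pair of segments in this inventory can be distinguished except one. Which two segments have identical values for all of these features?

On the given features, /ʌ/ and /ɑ/ have an identical profile: [+back], [-round], [-high]. No other two segments in the inventory coincide on all 3 features. (They do differ in [low], which is not among the given features.)

ʌ, ɑ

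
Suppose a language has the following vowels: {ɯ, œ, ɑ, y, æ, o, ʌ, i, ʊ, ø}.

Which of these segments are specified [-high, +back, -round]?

ɑ, ʌ

Among the inventory, the [-high] segments are /œ, ɑ, æ, o, ʌ, ø/.
Then [+back] gives /ɑ, o, ʌ/.
Intersecting with [-round] leaves /ɑ, ʌ/.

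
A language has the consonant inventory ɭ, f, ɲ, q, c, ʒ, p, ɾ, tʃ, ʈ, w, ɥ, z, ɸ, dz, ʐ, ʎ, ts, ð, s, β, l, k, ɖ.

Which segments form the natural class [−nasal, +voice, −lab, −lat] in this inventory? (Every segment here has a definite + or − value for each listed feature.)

Among the inventory, the [−nasal] segments are /ɭ, f, q, c, ʒ, p, ɾ, tʃ, ʈ, w, ɥ, z, ɸ, dz, ʐ, ʎ, ts, ð, s, β, l, k, ɖ/.
Among these, [+voice] gives /ɭ, ʒ, ɾ, w, ɥ, z, dz, ʐ, ʎ, ð, β, l, ɖ/.
Of those, [−labial] gives /ɭ, ʒ, ɾ, z, dz, ʐ, ʎ, ð, l, ɖ/.
Intersecting with [−lateral] leaves /ʒ, ɾ, z, dz, ʐ, ð, ɖ/.

ʒ, ɾ, z, dz, ʐ, ð, ɖ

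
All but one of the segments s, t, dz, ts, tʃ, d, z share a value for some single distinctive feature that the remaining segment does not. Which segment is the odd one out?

tʃ

The remaining segments after removing /tʃ/ share [−distributed]; /tʃ/ (voiceless postalveolar affricate) is [+distributed]. For every other candidate removal, the leftover set fails to share any single feature value that the removed segment lacks.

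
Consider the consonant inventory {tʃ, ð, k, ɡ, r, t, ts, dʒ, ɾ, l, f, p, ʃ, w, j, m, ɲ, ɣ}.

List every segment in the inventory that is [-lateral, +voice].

The [-lateral] segments are /tʃ, ð, k, ɡ, r, t, ts, dʒ, ɾ, f, p, ʃ, w, j, m, ɲ, ɣ/.
Then [+voice] leaves /ð, ɡ, r, dʒ, ɾ, w, j, m, ɲ, ɣ/.

ð, ɡ, r, dʒ, ɾ, w, j, m, ɲ, ɣ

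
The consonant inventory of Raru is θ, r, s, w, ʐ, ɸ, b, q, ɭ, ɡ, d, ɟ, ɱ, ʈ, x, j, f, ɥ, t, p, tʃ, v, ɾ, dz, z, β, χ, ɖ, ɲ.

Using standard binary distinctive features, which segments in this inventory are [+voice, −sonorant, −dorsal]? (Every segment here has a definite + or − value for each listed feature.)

Checking each segment against [+voice], [−sonorant], [−dorsal]: /ʐ/ (voiced retroflex fricative), /b/ (voiced bilabial stop), /d/ (voiced alveolar stop), /v/ (voiced labiodental fricative), /dz/ (voiced alveolar affricate), /z/ (voiced alveolar fricative), among others, satisfy every feature; every other segment in the inventory fails at least one.

ʐ, b, d, v, dz, z, β, ɖ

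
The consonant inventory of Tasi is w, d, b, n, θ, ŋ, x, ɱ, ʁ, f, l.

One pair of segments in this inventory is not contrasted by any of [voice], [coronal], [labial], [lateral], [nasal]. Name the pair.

b, w

On the given features, /b/ and /w/ have an identical profile: [+voice], [-coronal], [+labial], [-lateral], [-nasal]. No other two segments in the inventory coincide on all 5 features. (They do differ in [sonorant], [continuant], [round] and [dorsal], which are not among the given features.)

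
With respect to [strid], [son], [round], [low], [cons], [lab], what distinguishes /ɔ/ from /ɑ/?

[labial], [round], [low]

The two segments share [-strident], [+sonorant], [-consonantal]. The only features from the list on which they differ: /ɔ/ is [+labial] while /ɑ/ is [-labial]; /ɔ/ is [+round] while /ɑ/ is [-round]; /ɔ/ is [-low] while /ɑ/ is [+low].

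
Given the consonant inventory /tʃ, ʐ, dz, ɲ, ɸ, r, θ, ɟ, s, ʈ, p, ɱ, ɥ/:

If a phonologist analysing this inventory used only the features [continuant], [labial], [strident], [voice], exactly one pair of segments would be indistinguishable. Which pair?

Both /ɟ/ and /ɲ/ are [−continuant], [−labial], [−strident], [+voice]. Since the list omits [sonorant] and [nasal] — which do distinguish the voiced palatal stop from the palatal nasal — this pair collapses; all other pairs remain distinct.

ɟ, ɲ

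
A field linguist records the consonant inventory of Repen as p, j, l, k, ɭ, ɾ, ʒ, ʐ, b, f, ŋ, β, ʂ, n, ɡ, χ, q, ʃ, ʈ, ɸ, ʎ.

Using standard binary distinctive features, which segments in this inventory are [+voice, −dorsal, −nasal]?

l, ɭ, ɾ, ʒ, ʐ, b, β

The [+voice] segments are /j, l, ɭ, ɾ, ʒ, ʐ, b, ŋ, β, n, ɡ, ʎ/.
Among these, [−dorsal] gives /l, ɭ, ɾ, ʒ, ʐ, b, β, n/.
Intersecting with [−nasal] leaves /l, ɭ, ɾ, ʒ, ʐ, b, β/.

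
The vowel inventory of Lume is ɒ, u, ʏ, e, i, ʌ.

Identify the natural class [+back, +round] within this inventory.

ɒ, u

Checking each segment against [+back], [+round]: /ɒ/ (low back rounded vowel), /u/ (high back rounded tense vowel) satisfy every feature; every other segment in the inventory fails at least one.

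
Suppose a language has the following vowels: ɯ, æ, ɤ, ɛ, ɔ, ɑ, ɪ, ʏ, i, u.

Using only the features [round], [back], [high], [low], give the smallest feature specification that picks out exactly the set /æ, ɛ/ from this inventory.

[-high, -back]

The class [-high], [-back] has exactly /æ, ɛ/ as its extension in this inventory. No smaller conjunction from the listed features achieves this: [-back] alone would also admit /ɪ, ʏ, i/; [-high] alone would also admit /ɤ, ɔ, ɑ/; and checking the remaining single features turns up none with this extension.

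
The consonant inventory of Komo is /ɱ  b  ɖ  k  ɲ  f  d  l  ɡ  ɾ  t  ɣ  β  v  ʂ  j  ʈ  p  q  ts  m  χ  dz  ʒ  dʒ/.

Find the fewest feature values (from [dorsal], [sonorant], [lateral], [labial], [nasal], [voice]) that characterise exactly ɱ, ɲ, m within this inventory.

[+nasal]

Every target segment is [+nasal] and no other inventory member is, so one feature is enough.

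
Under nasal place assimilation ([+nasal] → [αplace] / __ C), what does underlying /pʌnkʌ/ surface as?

[pʌŋkʌ]

/n/ sits before the [+dorsal] consonant /k/, so it takes on [+dorsal] and surfaces as /ŋ/. The rest of the form is unaffected: [pʌŋkʌ].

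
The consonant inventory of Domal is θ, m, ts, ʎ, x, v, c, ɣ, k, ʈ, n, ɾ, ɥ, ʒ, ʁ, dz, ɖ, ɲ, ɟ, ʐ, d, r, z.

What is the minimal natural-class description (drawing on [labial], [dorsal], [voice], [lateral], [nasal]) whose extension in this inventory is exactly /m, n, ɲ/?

[+nasal]

Every target segment is [+nasal] and no other inventory member is, so one feature is enough.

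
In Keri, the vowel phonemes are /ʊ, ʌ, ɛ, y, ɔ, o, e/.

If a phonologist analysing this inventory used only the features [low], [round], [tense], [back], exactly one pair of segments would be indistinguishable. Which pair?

ʊ, ɔ

/ʊ/ (high back rounded lax vowel) and /ɔ/ (mid back rounded lax vowel) are both [-low], [+round], [-tense], [+back], so none of the listed features separates them. (They do differ in [high], which is not among the given features.) Every other pair in the inventory differs on at least one listed feature.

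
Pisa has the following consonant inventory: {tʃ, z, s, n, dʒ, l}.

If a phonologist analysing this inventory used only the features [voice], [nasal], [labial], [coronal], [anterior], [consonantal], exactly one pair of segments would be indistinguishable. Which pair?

Both /l/ and /z/ are [+voice], [−nasal], [−labial], [+coronal], [+anterior], [+consonantal]. Since the list omits [sonorant], [lateral] and [strident] — which do distinguish the alveolar lateral approximant from the voiced alveolar fricative — this pair collapses; all other pairs remain distinct.

l, z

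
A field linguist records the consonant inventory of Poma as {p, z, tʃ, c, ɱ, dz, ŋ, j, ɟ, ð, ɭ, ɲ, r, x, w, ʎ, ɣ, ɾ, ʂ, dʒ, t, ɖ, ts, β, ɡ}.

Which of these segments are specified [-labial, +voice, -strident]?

Eliminate segments failing any feature: /p, ɱ, w, β/ are [+labial]; /z, dz, dʒ/ are [+strident]; /tʃ, c, x, ʂ, t, ts/ are [-voice]. The remaining /ŋ, j, ɟ, ð, ɭ, ɲ, r, ʎ, ɣ, ɾ, ɖ, ɡ/ satisfy [-labial], [+voice], [-strident].

ŋ, j, ɟ, ð, ɭ, ɲ, r, ʎ, ɣ, ɾ, ɖ, ɡ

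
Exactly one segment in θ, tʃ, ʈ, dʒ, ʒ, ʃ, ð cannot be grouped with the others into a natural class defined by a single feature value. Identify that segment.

The remaining segments after removing /ʈ/ share [+distributed]; /ʈ/ (voiceless retroflex stop) is [−distributed]. For every other candidate removal, the leftover set fails to share any single feature value that the removed segment lacks.

ʈ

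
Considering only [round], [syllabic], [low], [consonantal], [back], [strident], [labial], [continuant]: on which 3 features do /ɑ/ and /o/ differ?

[labial], [round], [low]

/ɑ/ (low back unrounded vowel) and /o/ (mid back rounded tense vowel) agree on [+syllabic], [−consonantal], [+back], [−strident], [+continuant]. They differ on [labial] (/ɑ/ [−], /o/ [+]), [round] (/ɑ/ [−], /o/ [+]), [low] (/ɑ/ [+], /o/ [−]).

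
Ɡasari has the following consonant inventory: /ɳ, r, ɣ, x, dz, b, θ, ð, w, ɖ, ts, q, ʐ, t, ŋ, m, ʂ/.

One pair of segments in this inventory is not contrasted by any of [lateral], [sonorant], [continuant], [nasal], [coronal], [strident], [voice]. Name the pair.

m, ŋ

/m/ (bilabial nasal) and /ŋ/ (velar nasal) are both [−lateral], [+sonorant], [−continuant], [+nasal], [−coronal], [−strident], [+voice], so none of the listed features separates them. (They do differ in [labial] and [dorsal], which are not among the given features.) Every other pair in the inventory differs on at least one listed feature.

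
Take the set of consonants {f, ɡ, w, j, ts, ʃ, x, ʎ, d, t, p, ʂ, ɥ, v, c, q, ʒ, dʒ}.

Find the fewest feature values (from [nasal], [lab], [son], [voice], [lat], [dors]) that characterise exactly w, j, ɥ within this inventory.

[+son, −lat]

/w, j, ɥ/ are all [+sonorant], [−lateral], and no other segment in the inventory matches both values. Dropping any one of them over-generates: [−lateral] alone would also admit /f, ɡ, ts, ʃ, …/; [+sonorant] alone would also admit /ʎ/. No other single listed feature picks out exactly this set either, so fewer than two features will not do.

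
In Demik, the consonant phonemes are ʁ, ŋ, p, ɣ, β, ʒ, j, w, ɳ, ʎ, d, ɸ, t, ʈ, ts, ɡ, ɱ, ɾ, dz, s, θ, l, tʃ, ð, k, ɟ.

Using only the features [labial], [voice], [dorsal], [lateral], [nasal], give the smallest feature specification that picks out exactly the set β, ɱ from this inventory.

[+voice, +labial, −dorsal]

Every target segment is [+voice], [+labial], [−dorsal]; each remaining inventory member fails at least one of these. Each conjunct is needed — [+labial, −dorsal] alone would also admit /p, ɸ/; [+voice, −dorsal] alone would also admit /ʒ, ɳ, d, ɾ, …/; [+voice, +labial] alone would also admit /w/ — and no other combination of two listed features has exactly this extension, so three is the minimum.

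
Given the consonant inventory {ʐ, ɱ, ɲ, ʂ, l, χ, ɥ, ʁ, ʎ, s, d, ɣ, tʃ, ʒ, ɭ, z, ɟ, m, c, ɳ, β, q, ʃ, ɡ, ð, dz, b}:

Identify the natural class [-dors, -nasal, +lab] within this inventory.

β, b

Eliminate segments failing any feature: /ʐ, ʂ, l, s, d, tʃ, ʒ, ɭ, z, ʃ, ð, dz/ are [-labial]; /ɱ, m, ɳ/ are [+nasal]; /ɲ, χ, ɥ, ʁ, ʎ, ɣ, ɟ, c, q, ɡ/ are [+dorsal]. The remaining /β, b/ satisfy [-dorsal], [-nasal], [+labial].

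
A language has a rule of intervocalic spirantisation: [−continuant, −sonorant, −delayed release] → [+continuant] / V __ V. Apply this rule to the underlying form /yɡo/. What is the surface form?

[yɣo]

Only /ɡ/ occurs between two vowels (/y/ __ /o/) and matches the structural description. It is a voiced velar stop, so [−continuant, −sonorant, −delayed release] holds; changing it to [+continuant] with all other features held fixed yields /ɣ/ (voiced velar fricative). No other segment meets both the structural description and the environment, so the output is [yɣo].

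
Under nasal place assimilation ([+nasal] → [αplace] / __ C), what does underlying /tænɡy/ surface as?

[tæŋɡy]

/n/ sits before the [+dorsal] consonant /ɡ/, so it takes on [+dorsal] and surfaces as /ŋ/. The rest of the form is unaffected: [tæŋɡy].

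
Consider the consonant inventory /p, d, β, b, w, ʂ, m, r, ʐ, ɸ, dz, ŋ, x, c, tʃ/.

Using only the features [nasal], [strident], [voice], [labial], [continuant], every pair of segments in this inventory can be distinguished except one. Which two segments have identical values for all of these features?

w, β

Both /w/ and /β/ are [−nasal], [−strident], [+voice], [+labial], [+continuant]. Since the list omits [sonorant], [round] and [dorsal] — which do distinguish the labial-velar glide from the voiced bilabial fricative — this pair collapses; all other pairs remain distinct.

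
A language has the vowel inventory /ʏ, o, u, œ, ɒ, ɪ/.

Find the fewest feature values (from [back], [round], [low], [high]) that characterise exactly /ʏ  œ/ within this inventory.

[-back, +round]

Every target segment is [-back], [+round]; each remaining inventory member fails at least one of these. Each conjunct is needed — [+round] alone would also admit /o, u, ɒ/; [-back] alone would also admit /ɪ/ — and no other single listed feature has exactly this extension, so two is the minimum.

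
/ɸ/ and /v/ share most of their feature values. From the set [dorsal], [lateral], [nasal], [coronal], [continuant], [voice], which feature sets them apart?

[voice]

/ɸ/ is the voiceless bilabial fricative and /v/ is the voiced labiodental fricative. Both are [−dorsal], [−lateral], [−nasal], [−coronal], [+continuant]. /ɸ/ is [−voice] while /v/ is [+voice], so the distinguishing feature is [voice].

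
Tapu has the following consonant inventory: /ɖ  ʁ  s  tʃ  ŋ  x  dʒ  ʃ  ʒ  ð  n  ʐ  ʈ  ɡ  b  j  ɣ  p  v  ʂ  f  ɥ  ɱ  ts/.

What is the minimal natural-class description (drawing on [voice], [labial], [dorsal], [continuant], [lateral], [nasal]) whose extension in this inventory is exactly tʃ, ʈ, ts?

[−voice, −continuant, −labial]

Every target segment is [−voice], [−continuant], [−labial]; each remaining inventory member fails at least one of these. Each conjunct is needed — [−continuant, −labial] alone would also admit /ɖ, ŋ, dʒ, n, …/; [−voice, −labial] alone would also admit /s, x, ʃ, ʂ/; [−voice, −continuant] alone would also admit /p/ — and no other combination of two listed features has exactly this extension, so three is the minimum.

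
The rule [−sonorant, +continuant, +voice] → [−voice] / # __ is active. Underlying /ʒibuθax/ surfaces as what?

[ʃibuθax]

The only segment in the rule's environment that also matches [−sonorant, +continuant, +voice] is /ʒ/. Applying [−voice] turns the voiced postalveolar fricative into /ʃ/ (voiceless postalveolar fricative), giving [ʃibuθax].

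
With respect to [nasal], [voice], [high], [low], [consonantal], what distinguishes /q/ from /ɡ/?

The two segments share [−nasal], [−low], [+consonantal]. The only features from the list on which they differ: /q/ is [−voice] while /ɡ/ is [+voice]; /q/ is [−high] while /ɡ/ is [+high].

[voice], [high]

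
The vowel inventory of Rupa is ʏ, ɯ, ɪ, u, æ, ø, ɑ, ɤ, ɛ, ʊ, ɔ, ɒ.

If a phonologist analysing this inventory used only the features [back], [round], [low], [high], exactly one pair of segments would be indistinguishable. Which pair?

/ʊ/ (high back rounded lax vowel) and /u/ (high back rounded tense vowel) are both [+back], [+round], [−low], [+high], so none of the listed features separates them. (They do differ in [tense], which is not among the given features.) Every other pair in the inventory differs on at least one listed feature.

ʊ, u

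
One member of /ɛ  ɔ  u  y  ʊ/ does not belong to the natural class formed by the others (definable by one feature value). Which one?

ɛ

[round] groups all but one: /ɔ, y, ʊ, u/ share [+round] while /ɛ/ (mid front unrounded lax vowel) alone is [-round]. Removing any other segment would not leave a single-feature class that excludes it.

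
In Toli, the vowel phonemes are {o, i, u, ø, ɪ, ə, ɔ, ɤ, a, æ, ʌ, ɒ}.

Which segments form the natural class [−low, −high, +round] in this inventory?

o, ø, ɔ

The [−low] segments are /o, i, u, ø, ɪ, ə, ɔ, ɤ, ʌ/.
Intersecting with [−high] gives /o, ø, ə, ɔ, ɤ, ʌ/.
Of those, [+round] leaves /o, ø, ɔ/.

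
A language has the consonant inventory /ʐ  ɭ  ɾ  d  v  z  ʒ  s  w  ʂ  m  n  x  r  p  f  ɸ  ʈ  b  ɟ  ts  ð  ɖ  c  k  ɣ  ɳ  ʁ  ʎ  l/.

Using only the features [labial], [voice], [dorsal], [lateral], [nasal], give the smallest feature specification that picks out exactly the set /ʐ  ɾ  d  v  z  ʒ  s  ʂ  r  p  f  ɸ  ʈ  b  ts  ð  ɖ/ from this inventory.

/ʐ, ɾ, d, v, z, ʒ, s, ʂ, r, p, f, ɸ, ʈ, b, ts, ð, ɖ/ are all [−nasal], [−lateral], [−dorsal], and no other segment in the inventory matches all three values. Dropping any one of them over-generates: [−lateral, −dorsal] alone would also admit /m, n, ɳ/; [−nasal, −dorsal] alone would also admit /ɭ, l/; [−nasal, −lateral] alone would also admit /w, x, ɟ, c, …/. No other combination of two listed features picks out exactly this set either, so fewer than three features will not do.

[−nasal, −lateral, −dorsal]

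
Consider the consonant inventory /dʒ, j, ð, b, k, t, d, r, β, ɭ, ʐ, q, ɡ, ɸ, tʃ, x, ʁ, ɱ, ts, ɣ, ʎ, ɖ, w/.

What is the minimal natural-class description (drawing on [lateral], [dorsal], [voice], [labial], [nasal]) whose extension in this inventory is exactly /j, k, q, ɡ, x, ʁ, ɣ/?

[−lateral, −labial, +dorsal]

/j, k, q, ɡ, x, ʁ, ɣ/ are all [−lateral], [−labial], [+dorsal], and no other segment in the inventory matches all three values. Dropping any one of them over-generates: [−labial, +dorsal] alone would also admit /ʎ/; [−lateral, +dorsal] alone would also admit /w/; [−lateral, −labial] alone would also admit /dʒ, ð, t, d, …/. No other combination of two listed features picks out exactly this set either, so fewer than three features will not do.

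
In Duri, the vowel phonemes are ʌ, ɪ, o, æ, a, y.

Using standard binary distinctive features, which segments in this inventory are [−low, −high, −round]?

Checking each segment against [−low], [−high], [−round]: /ʌ/ (mid back unrounded lax vowel) satisfies every feature; every other segment in the inventory fails at least one.

ʌ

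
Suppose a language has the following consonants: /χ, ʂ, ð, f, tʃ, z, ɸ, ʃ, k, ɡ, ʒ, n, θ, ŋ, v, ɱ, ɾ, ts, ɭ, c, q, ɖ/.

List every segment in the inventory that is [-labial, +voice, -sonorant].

Among the inventory, the [-labial] segments are /χ, ʂ, ð, tʃ, z, ʃ, k, ɡ, ʒ, n, θ, ŋ, ɾ, ts, ɭ, c, q, ɖ/.
Intersecting with [+voice] gives /ð, z, ɡ, ʒ, n, ŋ, ɾ, ɭ, ɖ/.
Then [-sonorant] leaves /ð, z, ɡ, ʒ, ɖ/.

ð, z, ɡ, ʒ, ɖ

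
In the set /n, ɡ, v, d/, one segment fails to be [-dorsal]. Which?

ɡ

Every segment except /ɡ/ is [-dorsal]. /ɡ/ (voiced velar stop) is [+dorsal], so it is the exception.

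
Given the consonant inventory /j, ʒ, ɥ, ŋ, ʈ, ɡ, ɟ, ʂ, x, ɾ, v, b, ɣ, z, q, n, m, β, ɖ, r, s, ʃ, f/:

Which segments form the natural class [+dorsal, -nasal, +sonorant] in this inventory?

j, ɥ

Checking each segment against [+dorsal], [-nasal], [+sonorant]: /j/ (palatal glide), /ɥ/ (labial-palatal glide) satisfy every feature; every other segment in the inventory fails at least one.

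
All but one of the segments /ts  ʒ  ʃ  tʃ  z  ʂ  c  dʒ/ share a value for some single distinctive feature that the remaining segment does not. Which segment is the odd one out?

c

The remaining segments after removing /c/ share [+strident]; /c/ (voiceless palatal stop) is [-strident]. For every other candidate removal, the leftover set fails to share any single feature value that the removed segment lacks.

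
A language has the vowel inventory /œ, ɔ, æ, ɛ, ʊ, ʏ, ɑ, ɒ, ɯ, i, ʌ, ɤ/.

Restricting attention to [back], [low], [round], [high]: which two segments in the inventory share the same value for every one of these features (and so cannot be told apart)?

ʌ, ɤ

/ʌ/ (mid back unrounded lax vowel) and /ɤ/ (mid back unrounded tense vowel) are both [+back], [−low], [−round], [−high], so none of the listed features separates them. (They do differ in [tense], which is not among the given features.) Every other pair in the inventory differs on at least one listed feature.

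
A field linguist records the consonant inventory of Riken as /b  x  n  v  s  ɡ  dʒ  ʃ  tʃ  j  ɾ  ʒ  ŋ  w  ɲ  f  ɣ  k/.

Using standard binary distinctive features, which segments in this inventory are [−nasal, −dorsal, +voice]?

First, the [−nasal] segments are /b, x, v, s, ɡ, dʒ, ʃ, tʃ, j, ɾ, ʒ, w, f, ɣ, k/.
Then [−dorsal] gives /b, v, s, dʒ, ʃ, tʃ, ɾ, ʒ, f/.
Then [+voice] leaves /b, v, dʒ, ɾ, ʒ/.

b, v, dʒ, ɾ, ʒ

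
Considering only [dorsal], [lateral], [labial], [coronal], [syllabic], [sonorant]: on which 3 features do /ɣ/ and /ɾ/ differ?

/ɣ/ is the voiced velar fricative and /ɾ/ is the alveolar tap. Both are [-lateral], [-labial], [-syllabic]. /ɣ/ is [-sonorant] while /ɾ/ is [+sonorant]; /ɣ/ is [-coronal] while /ɾ/ is [+coronal]; /ɣ/ is [+dorsal] while /ɾ/ is [-dorsal], so the distinguishing features are [sonorant], [coronal], [dorsal].

[sonorant], [coronal], [dorsal]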